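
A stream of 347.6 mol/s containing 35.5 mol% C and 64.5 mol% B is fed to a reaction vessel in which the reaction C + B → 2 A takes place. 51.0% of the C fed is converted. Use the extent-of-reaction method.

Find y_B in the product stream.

0.464

C reacted = 0.51 × 123.4 = 62.93 mol/s; ν_C = −1, so ξ = 62.93/1 = 62.93 mol/s.
Outlet amounts (n = n₀ + ν ξ):
  C: 123.4 − 1(62.93) = 60.47
  B: 224.2 − 1(62.93) = 161.3
  A: 0 + 2(62.93) = 125.9
Total out = 347.6 mol/s; y_B = 161.3 / 347.6 = 0.4639.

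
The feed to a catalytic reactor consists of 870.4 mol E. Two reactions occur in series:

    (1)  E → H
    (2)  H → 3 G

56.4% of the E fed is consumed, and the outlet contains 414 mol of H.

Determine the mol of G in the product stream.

Conversion of E: E consumed = 1ξ₁ = 0.564 × 870.4 → ξ₁ = 490.9 mol.
H balance: n_H = 0 + 1ξ₁ − 1ξ₂ = 414 → ξ₂ = (1·490.9 − 414)/1 = 76.91 mol.
Outlet amounts (n = n₀ + Σ ν·ξ):
  E: 870.4 − 1(490.9) = 379.5
  H: 0 + 1(490.9) − 1(76.91) = 414
  G: 0 + 3(76.91) = 230.7

231 mol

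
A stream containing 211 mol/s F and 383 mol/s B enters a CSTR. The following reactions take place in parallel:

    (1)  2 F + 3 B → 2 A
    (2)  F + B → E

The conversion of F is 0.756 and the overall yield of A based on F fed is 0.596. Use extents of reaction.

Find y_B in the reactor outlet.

Yield of A: 2ξ₁ / 211 = 0.596 → ξ₁ = 62.88 mol/s.
Conversion of F: 2ξ₁ + 1ξ₂ = 0.756 × 211 = 159.5 → ξ₂ = 33.76 mol/s.
Outlet amounts (n = n₀ + Σ ν·ξ):
  F: 211 − 2(62.88) − 1(33.76) = 51.48
  B: 383 − 3(62.88) − 1(33.76) = 160.6
  A: 0 + 2(62.88) = 125.8
  E: 0 + 1(33.76) = 33.76
Total out = 371.6 mol/s; y_B = 160.6 / 371.6 = 0.4322.

0.432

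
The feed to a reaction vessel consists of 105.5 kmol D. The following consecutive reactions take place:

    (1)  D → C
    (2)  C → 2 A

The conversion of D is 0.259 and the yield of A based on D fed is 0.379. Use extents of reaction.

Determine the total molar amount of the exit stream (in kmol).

Conversion of D: D consumed = 1ξ₁ = 0.259 × 105.5 → ξ₁ = 27.32 kmol.
Yield of A: 2ξ₂ / 105.5 = 0.379 → ξ₂ = 19.99 kmol.
Outlet amounts (n = n₀ + Σ ν·ξ):
  D: 105.5 − 1(27.32) = 78.18
  C: 0 + 1(27.32) − 1(19.99) = 7.332
  A: 0 + 2(19.99) = 39.98
Total out = 78.18 + 7.332 + 39.98 = 125.5 kmol.

125 kmol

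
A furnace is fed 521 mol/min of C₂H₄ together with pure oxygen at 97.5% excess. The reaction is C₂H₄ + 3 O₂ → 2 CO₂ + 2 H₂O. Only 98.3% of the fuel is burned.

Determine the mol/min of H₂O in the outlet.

1020 mol/min

Stoichiometric O₂ = 3 × 521 = 1563 mol/min; O₂ fed = 1563 × 1.975 = 3087 mol/min.
Fuel reacted = 0.983 × 521 → ξ = 512.1 mol/min.
Outlet (n = n₀ + ν ξ):
  C₂H₄: 521 − 1(512.1) = 8.857
  O₂: 3087 − 3(512.1) = 1550
  CO₂: 0 + 2(512.1) = 1024
  H₂O: 0 + 2(512.1) = 1024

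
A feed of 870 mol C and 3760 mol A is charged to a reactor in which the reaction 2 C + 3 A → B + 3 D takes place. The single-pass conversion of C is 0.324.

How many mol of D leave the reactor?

423 mol

C reacted = 0.324 × 870 = 281.9 mol; ν_C = −2, so ξ = 281.9/2 = 140.9 mol.
Outlet amounts (n = n₀ + ν ξ):
  C: 870 − 2(140.9) = 588.1
  A: 3760 − 3(140.9) = 3337
  B: 0 + 1(140.9) = 140.9
  D: 0 + 3(140.9) = 422.8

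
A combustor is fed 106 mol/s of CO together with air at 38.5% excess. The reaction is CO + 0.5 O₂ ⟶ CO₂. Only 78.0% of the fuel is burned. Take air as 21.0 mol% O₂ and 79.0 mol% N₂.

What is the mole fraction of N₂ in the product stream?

Stoichiometric O₂ = 0.5 × 106 = 53 mol/s; O₂ fed = 53 × 1.385 = 73.41 mol/s.
N₂ fed = 73.41 × 79/21 = 276.1 mol/s.
Fuel reacted = 0.78 × 106 → ξ = 82.68 mol/s.
Outlet (n = n₀ + ν ξ):
  CO: 106 − 1(82.68) = 23.32
  O₂: 73.41 − 0.5(82.68) = 32.06
  N₂: 276.1 (inert)
  CO₂: 0 + 1(82.68) = 82.68
Total out = 414.2 mol/s; y_N₂ = 276.1 / 414.2 = 0.6667.

0.667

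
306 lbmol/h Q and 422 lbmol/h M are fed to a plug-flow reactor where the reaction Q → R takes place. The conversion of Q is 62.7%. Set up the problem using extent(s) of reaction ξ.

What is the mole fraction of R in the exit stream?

Q reacted = 0.627 × 306 = 191.9 lbmol/h; ν_Q = −1, so ξ = 191.9/1 = 191.9 lbmol/h.
Outlet amounts (n = n₀ + ν ξ):
  Q: 306 − 1(191.9) = 114.1
  R: 0 + 1(191.9) = 191.9
  M: 422 (inert)
Total out = 728 lbmol/h; y_R = 191.9 / 728 = 0.2635.

0.264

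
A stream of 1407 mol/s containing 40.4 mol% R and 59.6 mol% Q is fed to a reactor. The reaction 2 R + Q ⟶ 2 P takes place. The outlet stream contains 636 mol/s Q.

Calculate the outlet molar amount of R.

For Q: n = n₀ − 1ξ → 636 = 838.6 − 1ξ, giving ξ = 202.6 mol/s.
Outlet amounts (n = n₀ + ν ξ):
  R: 568.4 − 2(202.6) = 163.3
  Q: 838.6 − 1(202.6) = 636
  P: 0 + 2(202.6) = 405.1

163 mol/s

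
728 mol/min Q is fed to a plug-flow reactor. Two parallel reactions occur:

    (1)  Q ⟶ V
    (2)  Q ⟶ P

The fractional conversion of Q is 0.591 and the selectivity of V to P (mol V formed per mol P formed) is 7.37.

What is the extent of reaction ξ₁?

Conversion of Q: Q consumed = 0.591 × 728 = 430.2 mol/min = 1ξ₁ + 1ξ₂.
Selectivity: 1ξ₁ / (1ξ₂) = 7.37 → ξ₁ = 7.37 ξ₂.
Substitute: (1·7.37 + 1) ξ₂ = 430.2 → ξ₂ = 51.4 mol/min, ξ₁ = 378.8 mol/min.
Outlet amounts (n = n₀ + Σ ν·ξ):
  Q: 728 − 1(378.8) − 1(51.4) = 297.8
  V: 0 + 1(378.8) = 378.8
  P: 0 + 1(51.4) = 51.4

ξ₁ = 379 mol/min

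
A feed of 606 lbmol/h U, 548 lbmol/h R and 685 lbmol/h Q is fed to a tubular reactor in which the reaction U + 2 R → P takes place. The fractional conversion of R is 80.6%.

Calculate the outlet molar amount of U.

R reacted = 0.806 × 548 = 441.7 lbmol/h; ν_R = −2, so ξ = 441.7/2 = 220.8 lbmol/h.
Outlet amounts (n = n₀ + ν ξ):
  U: 606 − 1(220.8) = 385.2
  R: 548 − 2(220.8) = 106.3
  P: 0 + 1(220.8) = 220.8
  Q: 685 (inert)

385 lbmol/h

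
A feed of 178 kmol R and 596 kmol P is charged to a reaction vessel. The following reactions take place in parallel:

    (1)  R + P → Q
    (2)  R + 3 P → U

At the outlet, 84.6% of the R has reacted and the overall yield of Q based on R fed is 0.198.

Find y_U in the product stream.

0.294

Yield of Q: 1ξ₁ / 178 = 0.198 → ξ₁ = 35.24 kmol.
Conversion of R: 1ξ₁ + 1ξ₂ = 0.846 × 178 = 150.6 → ξ₂ = 115.3 kmol.
Outlet amounts (n = n₀ + Σ ν·ξ):
  R: 178 − 1(35.24) − 1(115.3) = 27.41
  P: 596 − 1(35.24) − 3(115.3) = 214.7
  Q: 0 + 1(35.24) = 35.24
  U: 0 + 1(115.3) = 115.3
Total out = 392.7 kmol; y_U = 115.3 / 392.7 = 0.2937.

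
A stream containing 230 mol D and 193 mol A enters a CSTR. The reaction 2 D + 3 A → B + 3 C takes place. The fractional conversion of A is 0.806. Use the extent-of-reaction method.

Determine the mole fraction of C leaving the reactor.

A reacted = 0.806 × 193 = 155.6 mol; ν_A = −3, so ξ = 155.6/3 = 51.85 mol.
Outlet amounts (n = n₀ + ν ξ):
  D: 230 − 2(51.85) = 126.3
  A: 193 − 3(51.85) = 37.44
  B: 0 + 1(51.85) = 51.85
  C: 0 + 3(51.85) = 155.6
Total out = 371.1 mol; y_C = 155.6 / 371.1 = 0.4191.

0.419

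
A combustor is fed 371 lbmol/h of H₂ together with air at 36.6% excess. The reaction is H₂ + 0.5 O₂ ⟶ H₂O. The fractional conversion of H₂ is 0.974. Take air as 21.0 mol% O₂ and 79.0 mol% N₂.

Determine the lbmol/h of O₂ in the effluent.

72.7 lbmol/h

Stoichiometric O₂ = 0.5 × 371 = 185.5 lbmol/h; O₂ fed = 185.5 × 1.366 = 253.4 lbmol/h.
N₂ fed = 253.4 × 79/21 = 953.2 lbmol/h.
Fuel reacted = 0.974 × 371 → ξ = 361.4 lbmol/h.
Outlet (n = n₀ + ν ξ):
  H₂: 371 − 1(361.4) = 9.646
  O₂: 253.4 − 0.5(361.4) = 72.72
  N₂: 953.2 (inert)
  H₂O: 0 + 1(361.4) = 361.4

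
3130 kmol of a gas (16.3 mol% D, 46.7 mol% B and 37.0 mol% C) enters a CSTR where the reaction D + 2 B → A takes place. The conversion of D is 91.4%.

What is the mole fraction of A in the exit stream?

D reacted = 0.914 × 510.2 = 466.3 kmol; ν_D = −1, so ξ = 466.3/1 = 466.3 kmol.
Outlet amounts (n = n₀ + ν ξ):
  D: 510.2 − 1(466.3) = 43.88
  B: 1462 − 2(466.3) = 529.1
  A: 0 + 1(466.3) = 466.3
  C: 1158 (inert)
Total out = 2197 kmol; y_A = 466.3 / 2197 = 0.2122.

0.212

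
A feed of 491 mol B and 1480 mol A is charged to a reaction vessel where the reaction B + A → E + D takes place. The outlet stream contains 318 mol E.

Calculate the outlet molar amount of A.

1160 mol

For E: n = n₀ + 1ξ → 318 = 0 + 1ξ, giving ξ = 318 mol.
Outlet amounts (n = n₀ + ν ξ):
  B: 491 − 1(318) = 173
  A: 1480 − 1(318) = 1162
  E: 0 + 1(318) = 318
  D: 0 + 1(318) = 318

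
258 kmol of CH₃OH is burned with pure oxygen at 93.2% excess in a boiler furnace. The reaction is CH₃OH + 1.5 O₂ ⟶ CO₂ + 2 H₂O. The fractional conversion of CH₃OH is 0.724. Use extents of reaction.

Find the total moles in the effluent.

1100 kmol

Stoichiometric O₂ = 1.5 × 258 = 387 kmol; O₂ fed = 387 × 1.932 = 747.7 kmol.
Fuel reacted = 0.724 × 258 → ξ = 186.8 kmol.
Outlet (n = n₀ + ν ξ):
  CH₃OH: 258 − 1(186.8) = 71.21
  O₂: 747.7 − 1.5(186.8) = 467.5
  CO₂: 0 + 1(186.8) = 186.8
  H₂O: 0 + 2(186.8) = 373.6
Total out = 71.21 + 467.5 + 186.8 + 373.6 = 1099 kmol.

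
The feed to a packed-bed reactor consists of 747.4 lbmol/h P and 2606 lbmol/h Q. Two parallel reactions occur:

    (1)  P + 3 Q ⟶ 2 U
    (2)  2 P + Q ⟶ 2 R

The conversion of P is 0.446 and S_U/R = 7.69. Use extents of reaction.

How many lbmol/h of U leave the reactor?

Conversion of P: P consumed = 0.446 × 747.4 = 333.3 lbmol/h = 1ξ₁ + 2ξ₂.
Selectivity: 2ξ₁ / (2ξ₂) = 7.69 → ξ₁ = 7.69 ξ₂.
Substitute: (1·7.69 + 2) ξ₂ = 333.3 → ξ₂ = 34.4 lbmol/h, ξ₁ = 264.5 lbmol/h.
Outlet amounts (n = n₀ + Σ ν·ξ):
  P: 747.4 − 1(264.5) − 2(34.4) = 414.1
  Q: 2606 − 3(264.5) − 1(34.4) = 1778
  U: 0 + 2(264.5) = 529.1
  R: 0 + 2(34.4) = 68.8

529 lbmol/h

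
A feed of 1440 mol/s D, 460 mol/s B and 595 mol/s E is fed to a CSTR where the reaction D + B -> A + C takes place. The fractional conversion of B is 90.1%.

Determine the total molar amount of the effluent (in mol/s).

2500 mol/s

B reacted = 0.901 × 460 = 414.5 mol/s; ν_B = −1, so ξ = 414.5/1 = 414.5 mol/s.
Outlet amounts (n = n₀ + ν ξ):
  D: 1440 − 1(414.5) = 1026
  B: 460 − 1(414.5) = 45.54
  A: 0 + 1(414.5) = 414.5
  C: 0 + 1(414.5) = 414.5
  E: 595 (inert)
Total out = 1026 + 45.54 + 414.5 + 414.5 + 595 = 2495 mol/s.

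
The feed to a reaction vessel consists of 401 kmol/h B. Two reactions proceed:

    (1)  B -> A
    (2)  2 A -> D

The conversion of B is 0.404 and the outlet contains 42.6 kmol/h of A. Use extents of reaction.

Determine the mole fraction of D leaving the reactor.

0.175

Conversion of B: B consumed = 1ξ₁ = 0.404 × 401 → ξ₁ = 162 kmol/h.
A balance: n_A = 0 + 1ξ₁ − 2ξ₂ = 42.6 → ξ₂ = (1·162 − 42.6)/2 = 59.7 kmol/h.
Outlet amounts (n = n₀ + Σ ν·ξ):
  B: 401 − 1(162) = 239
  A: 0 + 1(162) − 2(59.7) = 42.6
  D: 0 + 1(59.7) = 59.7
Total out = 341.3 kmol/h; y_D = 59.7 / 341.3 = 0.1749.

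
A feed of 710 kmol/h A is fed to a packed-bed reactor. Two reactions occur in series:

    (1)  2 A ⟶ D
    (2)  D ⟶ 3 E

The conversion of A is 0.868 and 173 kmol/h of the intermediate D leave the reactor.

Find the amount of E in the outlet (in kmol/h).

405 kmol/h

Conversion of A: A consumed = 2ξ₁ = 0.868 × 710 → ξ₁ = 308.1 kmol/h.
D balance: n_D = 0 + 1ξ₁ − 1ξ₂ = 173 → ξ₂ = (1·308.1 − 173)/1 = 135.1 kmol/h.
Outlet amounts (n = n₀ + Σ ν·ξ):
  A: 710 − 2(308.1) = 93.72
  D: 0 + 1(308.1) − 1(135.1) = 173
  E: 0 + 3(135.1) = 405.4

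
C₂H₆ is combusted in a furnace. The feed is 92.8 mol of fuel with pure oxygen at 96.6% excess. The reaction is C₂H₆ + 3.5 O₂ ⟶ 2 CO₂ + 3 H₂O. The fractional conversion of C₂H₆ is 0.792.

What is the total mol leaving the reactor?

Stoichiometric O₂ = 3.5 × 92.8 = 324.8 mol; O₂ fed = 324.8 × 1.966 = 638.6 mol.
Fuel reacted = 0.792 × 92.8 → ξ = 73.5 mol.
Outlet (n = n₀ + ν ξ):
  C₂H₆: 92.8 − 1(73.5) = 19.3
  O₂: 638.6 − 3.5(73.5) = 381.3
  CO₂: 0 + 2(73.5) = 147
  H₂O: 0 + 3(73.5) = 220.5
Total out = 19.3 + 381.3 + 147 + 220.5 = 768.1 mol.

768 mol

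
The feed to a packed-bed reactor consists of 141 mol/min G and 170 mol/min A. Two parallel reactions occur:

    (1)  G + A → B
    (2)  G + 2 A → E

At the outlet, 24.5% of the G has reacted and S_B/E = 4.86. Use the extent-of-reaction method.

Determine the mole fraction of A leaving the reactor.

0.479

Conversion of G: G consumed = 0.245 × 141 = 34.55 mol/min = 1ξ₁ + 1ξ₂.
Selectivity: 1ξ₁ / (1ξ₂) = 4.86 → ξ₁ = 4.86 ξ₂.
Substitute: (1·4.86 + 1) ξ₂ = 34.55 → ξ₂ = 5.895 mol/min, ξ₁ = 28.65 mol/min.
Outlet amounts (n = n₀ + Σ ν·ξ):
  G: 141 − 1(28.65) − 1(5.895) = 106.5
  A: 170 − 1(28.65) − 2(5.895) = 129.6
  B: 0 + 1(28.65) = 28.65
  E: 0 + 1(5.895) = 5.895
Total out = 270.6 mol/min; y_A = 129.6 / 270.6 = 0.4789.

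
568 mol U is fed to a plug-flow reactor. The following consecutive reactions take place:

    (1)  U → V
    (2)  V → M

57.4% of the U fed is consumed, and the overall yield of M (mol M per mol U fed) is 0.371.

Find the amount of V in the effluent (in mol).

Conversion of U: U consumed = 1ξ₁ = 0.574 × 568 → ξ₁ = 326 mol.
Yield of M: 1ξ₂ / 568 = 0.371 → ξ₂ = 210.7 mol.
Outlet amounts (n = n₀ + Σ ν·ξ):
  U: 568 − 1(326) = 242
  V: 0 + 1(326) − 1(210.7) = 115.3
  M: 0 + 1(210.7) = 210.7

115 mol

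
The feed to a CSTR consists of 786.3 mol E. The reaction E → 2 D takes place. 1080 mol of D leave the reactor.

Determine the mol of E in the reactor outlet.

246 mol

For D: n = n₀ + 2ξ → 1080 = 0 + 2ξ, giving ξ = 540 mol.
Outlet amounts (n = n₀ + ν ξ):
  E: 786.3 − 1(540) = 246.3
  D: 0 + 2(540) = 1080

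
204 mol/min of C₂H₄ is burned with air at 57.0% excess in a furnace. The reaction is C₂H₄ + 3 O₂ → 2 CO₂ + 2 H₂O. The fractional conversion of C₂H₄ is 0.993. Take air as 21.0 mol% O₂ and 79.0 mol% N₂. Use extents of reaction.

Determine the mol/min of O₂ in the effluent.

Stoichiometric O₂ = 3 × 204 = 612 mol/min; O₂ fed = 612 × 1.570 = 960.8 mol/min.
N₂ fed = 960.8 × 79/21 = 3615 mol/min.
Fuel reacted = 0.993 × 204 → ξ = 202.6 mol/min.
Outlet (n = n₀ + ν ξ):
  C₂H₄: 204 − 1(202.6) = 1.428
  O₂: 960.8 − 3(202.6) = 353.1
  N₂: 3615 (inert)
  CO₂: 0 + 2(202.6) = 405.1
  H₂O: 0 + 2(202.6) = 405.1

353 mol/min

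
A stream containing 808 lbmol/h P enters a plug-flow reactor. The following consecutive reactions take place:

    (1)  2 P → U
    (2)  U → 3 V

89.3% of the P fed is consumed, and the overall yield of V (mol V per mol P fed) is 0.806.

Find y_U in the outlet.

0.163

Conversion of P: P consumed = 2ξ₁ = 0.893 × 808 → ξ₁ = 360.8 lbmol/h.
Yield of V: 3ξ₂ / 808 = 0.806 → ξ₂ = 217.1 lbmol/h.
Outlet amounts (n = n₀ + Σ ν·ξ):
  P: 808 − 2(360.8) = 86.46
  U: 0 + 1(360.8) − 1(217.1) = 143.7
  V: 0 + 3(217.1) = 651.2
Total out = 881.4 lbmol/h; y_U = 143.7 / 881.4 = 0.163.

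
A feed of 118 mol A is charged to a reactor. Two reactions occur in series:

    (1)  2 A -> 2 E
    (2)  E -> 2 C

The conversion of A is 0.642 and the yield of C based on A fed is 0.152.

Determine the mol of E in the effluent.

66.8 mol

Conversion of A: A consumed = 2ξ₁ = 0.642 × 118 → ξ₁ = 37.88 mol.
Yield of C: 2ξ₂ / 118 = 0.152 → ξ₂ = 8.968 mol.
Outlet amounts (n = n₀ + Σ ν·ξ):
  A: 118 − 2(37.88) = 42.24
  E: 0 + 2(37.88) − 1(8.968) = 66.79
  C: 0 + 2(8.968) = 17.94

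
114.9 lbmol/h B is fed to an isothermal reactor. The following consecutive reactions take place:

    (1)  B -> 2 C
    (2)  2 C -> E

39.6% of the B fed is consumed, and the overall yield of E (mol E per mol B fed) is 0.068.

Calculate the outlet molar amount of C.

Conversion of B: B consumed = 1ξ₁ = 0.396 × 114.9 → ξ₁ = 45.5 lbmol/h.
Yield of E: 1ξ₂ / 114.9 = 0.068 → ξ₂ = 7.813 lbmol/h.
Outlet amounts (n = n₀ + Σ ν·ξ):
  B: 114.9 − 1(45.5) = 69.4
  C: 0 + 2(45.5) − 2(7.813) = 75.37
  E: 0 + 1(7.813) = 7.813

75.4 lbmol/h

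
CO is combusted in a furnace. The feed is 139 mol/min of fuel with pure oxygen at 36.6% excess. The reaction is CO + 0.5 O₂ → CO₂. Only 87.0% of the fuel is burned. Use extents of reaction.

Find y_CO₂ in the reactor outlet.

0.697

Stoichiometric O₂ = 0.5 × 139 = 69.5 mol/min; O₂ fed = 69.5 × 1.366 = 94.94 mol/min.
Fuel reacted = 0.87 × 139 → ξ = 120.9 mol/min.
Outlet (n = n₀ + ν ξ):
  CO: 139 − 1(120.9) = 18.07
  O₂: 94.94 − 0.5(120.9) = 34.47
  CO₂: 0 + 1(120.9) = 120.9
Total out = 173.5 mol/min; y_CO₂ = 120.9 / 173.5 = 0.6971.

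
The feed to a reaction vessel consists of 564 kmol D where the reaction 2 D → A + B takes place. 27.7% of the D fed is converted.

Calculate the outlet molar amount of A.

D reacted = 0.277 × 564 = 156.2 kmol; ν_D = −2, so ξ = 156.2/2 = 78.11 kmol.
Outlet amounts (n = n₀ + ν ξ):
  D: 564 − 2(78.11) = 407.8
  A: 0 + 1(78.11) = 78.11
  B: 0 + 1(78.11) = 78.11

78.1 kmol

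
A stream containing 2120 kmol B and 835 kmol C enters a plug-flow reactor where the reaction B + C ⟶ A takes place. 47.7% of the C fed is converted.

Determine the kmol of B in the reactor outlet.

C reacted = 0.477 × 835 = 398.3 kmol; ν_C = −1, so ξ = 398.3/1 = 398.3 kmol.
Outlet amounts (n = n₀ + ν ξ):
  B: 2120 − 1(398.3) = 1722
  C: 835 − 1(398.3) = 436.7
  A: 0 + 1(398.3) = 398.3

1720 kmol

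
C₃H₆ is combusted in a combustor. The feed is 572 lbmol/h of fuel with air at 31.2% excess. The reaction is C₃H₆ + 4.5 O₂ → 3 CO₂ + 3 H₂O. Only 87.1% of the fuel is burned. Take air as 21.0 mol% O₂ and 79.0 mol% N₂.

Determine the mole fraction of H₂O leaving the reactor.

0.0884

Stoichiometric O₂ = 4.5 × 572 = 2574 lbmol/h; O₂ fed = 2574 × 1.312 = 3377 lbmol/h.
N₂ fed = 3377 × 79/21 = 12700 lbmol/h.
Fuel reacted = 0.871 × 572 → ξ = 498.2 lbmol/h.
Outlet (n = n₀ + ν ξ):
  C₃H₆: 572 − 1(498.2) = 73.79
  O₂: 3377 − 4.5(498.2) = 1135
  N₂: 12700 (inert)
  CO₂: 0 + 3(498.2) = 1495
  H₂O: 0 + 3(498.2) = 1495
Total out = 16900 lbmol/h; y_H₂O = 1495 / 16900 = 0.08843.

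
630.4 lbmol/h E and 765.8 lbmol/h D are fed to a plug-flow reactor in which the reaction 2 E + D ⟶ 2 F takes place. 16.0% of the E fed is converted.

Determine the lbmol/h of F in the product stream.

E reacted = 0.16 × 630.4 = 100.9 lbmol/h; ν_E = −2, so ξ = 100.9/2 = 50.43 lbmol/h.
Outlet amounts (n = n₀ + ν ξ):
  E: 630.4 − 2(50.43) = 529.5
  D: 765.8 − 1(50.43) = 715.4
  F: 0 + 2(50.43) = 100.9

101 lbmol/h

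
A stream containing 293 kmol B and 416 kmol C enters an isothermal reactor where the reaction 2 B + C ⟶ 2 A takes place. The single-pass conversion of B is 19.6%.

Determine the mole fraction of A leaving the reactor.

0.0844

B reacted = 0.196 × 293 = 57.43 kmol; ν_B = −2, so ξ = 57.43/2 = 28.71 kmol.
Outlet amounts (n = n₀ + ν ξ):
  B: 293 − 2(28.71) = 235.6
  C: 416 − 1(28.71) = 387.3
  A: 0 + 2(28.71) = 57.43
Total out = 680.3 kmol; y_A = 57.43 / 680.3 = 0.08442.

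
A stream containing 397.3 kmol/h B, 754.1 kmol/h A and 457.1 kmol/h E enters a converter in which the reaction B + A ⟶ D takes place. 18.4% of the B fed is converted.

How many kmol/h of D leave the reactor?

73.1 kmol/h

B reacted = 0.184 × 397.3 = 73.1 kmol/h; ν_B = −1, so ξ = 73.1/1 = 73.1 kmol/h.
Outlet amounts (n = n₀ + ν ξ):
  B: 397.3 − 1(73.1) = 324.2
  A: 754.1 − 1(73.1) = 681
  D: 0 + 1(73.1) = 73.1
  E: 457.1 (inert)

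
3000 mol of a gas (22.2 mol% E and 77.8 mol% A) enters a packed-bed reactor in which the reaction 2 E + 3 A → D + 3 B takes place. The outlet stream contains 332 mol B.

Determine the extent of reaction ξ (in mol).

For B: n = n₀ + 3ξ → 332 = 0 + 3ξ, giving ξ = 110.7 mol.
Outlet amounts (n = n₀ + ν ξ):
  E: 666 − 2(110.7) = 444.7
  A: 2334 − 3(110.7) = 2002
  D: 0 + 1(110.7) = 110.7
  B: 0 + 3(110.7) = 332

ξ = 111 mol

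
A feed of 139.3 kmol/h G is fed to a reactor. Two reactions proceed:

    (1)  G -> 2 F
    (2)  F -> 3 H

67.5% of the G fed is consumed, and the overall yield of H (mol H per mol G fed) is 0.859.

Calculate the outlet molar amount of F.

148 kmol/h

Conversion of G: G consumed = 1ξ₁ = 0.675 × 139.3 → ξ₁ = 94.03 kmol/h.
Yield of H: 3ξ₂ / 139.3 = 0.859 → ξ₂ = 39.89 kmol/h.
Outlet amounts (n = n₀ + Σ ν·ξ):
  G: 139.3 − 1(94.03) = 45.27
  F: 0 + 2(94.03) − 1(39.89) = 148.2
  H: 0 + 3(39.89) = 119.7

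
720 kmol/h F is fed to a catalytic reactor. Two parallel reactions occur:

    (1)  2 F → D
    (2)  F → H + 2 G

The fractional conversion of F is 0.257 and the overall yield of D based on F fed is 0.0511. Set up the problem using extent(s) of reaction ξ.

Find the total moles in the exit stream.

906 kmol/h

Yield of D: 1ξ₁ / 720 = 0.0511 → ξ₁ = 36.79 kmol/h.
Conversion of F: 2ξ₁ + 1ξ₂ = 0.257 × 720 = 185 → ξ₂ = 111.5 kmol/h.
Outlet amounts (n = n₀ + Σ ν·ξ):
  F: 720 − 2(36.79) − 1(111.5) = 535
  D: 0 + 1(36.79) = 36.79
  H: 0 + 1(111.5) = 111.5
  G: 0 + 2(111.5) = 222.9
Total out = 535 + 36.79 + 111.5 + 222.9 = 906.1 kmol/h.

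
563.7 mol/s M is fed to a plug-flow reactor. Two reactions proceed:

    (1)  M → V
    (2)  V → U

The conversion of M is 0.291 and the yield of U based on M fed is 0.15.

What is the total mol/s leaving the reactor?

564 mol/s

Conversion of M: M consumed = 1ξ₁ = 0.291 × 563.7 → ξ₁ = 164 mol/s.
Yield of U: 1ξ₂ / 563.7 = 0.15 → ξ₂ = 84.56 mol/s.
Outlet amounts (n = n₀ + Σ ν·ξ):
  M: 563.7 − 1(164) = 399.7
  V: 0 + 1(164) − 1(84.56) = 79.48
  U: 0 + 1(84.56) = 84.56
Total out = 399.7 + 79.48 + 84.56 = 563.7 mol/s.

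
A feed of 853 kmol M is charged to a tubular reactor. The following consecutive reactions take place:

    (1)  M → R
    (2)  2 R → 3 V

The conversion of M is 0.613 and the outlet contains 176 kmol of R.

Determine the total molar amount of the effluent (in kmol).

1030 kmol

Conversion of M: M consumed = 1ξ₁ = 0.613 × 853 → ξ₁ = 522.9 kmol.
R balance: n_R = 0 + 1ξ₁ − 2ξ₂ = 176 → ξ₂ = (1·522.9 − 176)/2 = 173.4 kmol.
Outlet amounts (n = n₀ + Σ ν·ξ):
  M: 853 − 1(522.9) = 330.1
  R: 0 + 1(522.9) − 2(173.4) = 176
  V: 0 + 3(173.4) = 520.3
Total out = 330.1 + 176 + 520.3 = 1026 kmol.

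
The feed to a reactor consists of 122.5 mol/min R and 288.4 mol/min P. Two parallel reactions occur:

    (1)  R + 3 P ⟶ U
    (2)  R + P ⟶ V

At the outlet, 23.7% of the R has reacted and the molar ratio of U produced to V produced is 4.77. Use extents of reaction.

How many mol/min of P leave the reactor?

Conversion of R: R consumed = 0.237 × 122.5 = 29.03 mol/min = 1ξ₁ + 1ξ₂.
Selectivity: 1ξ₁ / (1ξ₂) = 4.77 → ξ₁ = 4.77 ξ₂.
Substitute: (1·4.77 + 1) ξ₂ = 29.03 → ξ₂ = 5.032 mol/min, ξ₁ = 24 mol/min.
Outlet amounts (n = n₀ + Σ ν·ξ):
  R: 122.5 − 1(24) − 1(5.032) = 93.47
  P: 288.4 − 3(24) − 1(5.032) = 211.4
  U: 0 + 1(24) = 24
  V: 0 + 1(5.032) = 5.032

211 mol/min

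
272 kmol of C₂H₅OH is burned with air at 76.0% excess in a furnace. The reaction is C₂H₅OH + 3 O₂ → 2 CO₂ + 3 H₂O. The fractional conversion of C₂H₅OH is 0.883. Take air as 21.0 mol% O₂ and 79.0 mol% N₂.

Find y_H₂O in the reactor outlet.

0.098

Stoichiometric O₂ = 3 × 272 = 816 kmol; O₂ fed = 816 × 1.760 = 1436 kmol.
N₂ fed = 1436 × 79/21 = 5403 kmol.
Fuel reacted = 0.883 × 272 → ξ = 240.2 kmol.
Outlet (n = n₀ + ν ξ):
  C₂H₅OH: 272 − 1(240.2) = 31.82
  O₂: 1436 − 3(240.2) = 715.6
  N₂: 5403 (inert)
  CO₂: 0 + 2(240.2) = 480.4
  H₂O: 0 + 3(240.2) = 720.5
Total out = 7351 kmol; y_H₂O = 720.5 / 7351 = 0.09802.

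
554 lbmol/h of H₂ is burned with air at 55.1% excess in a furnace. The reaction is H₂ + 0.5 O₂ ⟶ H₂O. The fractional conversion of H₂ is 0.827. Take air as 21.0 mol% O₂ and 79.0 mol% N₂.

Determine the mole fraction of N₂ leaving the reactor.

0.682

Stoichiometric O₂ = 0.5 × 554 = 277 lbmol/h; O₂ fed = 277 × 1.551 = 429.6 lbmol/h.
N₂ fed = 429.6 × 79/21 = 1616 lbmol/h.
Fuel reacted = 0.827 × 554 → ξ = 458.2 lbmol/h.
Outlet (n = n₀ + ν ξ):
  H₂: 554 − 1(458.2) = 95.84
  O₂: 429.6 − 0.5(458.2) = 200.5
  N₂: 1616 (inert)
  H₂O: 0 + 1(458.2) = 458.2
Total out = 2371 lbmol/h; y_N₂ = 1616 / 2371 = 0.6817.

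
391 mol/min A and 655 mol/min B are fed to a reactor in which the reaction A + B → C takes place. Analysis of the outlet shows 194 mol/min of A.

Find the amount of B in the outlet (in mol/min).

For A: n = n₀ − 1ξ → 194 = 391 − 1ξ, giving ξ = 197 mol/min.
Outlet amounts (n = n₀ + ν ξ):
  A: 391 − 1(197) = 194
  B: 655 − 1(197) = 458
  C: 0 + 1(197) = 197

458 mol/min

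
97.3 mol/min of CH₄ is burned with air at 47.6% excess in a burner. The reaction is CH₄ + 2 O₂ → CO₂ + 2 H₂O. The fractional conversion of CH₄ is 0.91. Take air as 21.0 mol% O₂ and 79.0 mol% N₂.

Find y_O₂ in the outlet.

Stoichiometric O₂ = 2 × 97.3 = 194.6 mol/min; O₂ fed = 194.6 × 1.476 = 287.2 mol/min.
N₂ fed = 287.2 × 79/21 = 1081 mol/min.
Fuel reacted = 0.91 × 97.3 → ξ = 88.54 mol/min.
Outlet (n = n₀ + ν ξ):
  CH₄: 97.3 − 1(88.54) = 8.757
  O₂: 287.2 − 2(88.54) = 110.1
  N₂: 1081 (inert)
  CO₂: 0 + 1(88.54) = 88.54
  H₂O: 0 + 2(88.54) = 177.1
Total out = 1465 mol/min; y_O₂ = 110.1 / 1465 = 0.07518.

0.0752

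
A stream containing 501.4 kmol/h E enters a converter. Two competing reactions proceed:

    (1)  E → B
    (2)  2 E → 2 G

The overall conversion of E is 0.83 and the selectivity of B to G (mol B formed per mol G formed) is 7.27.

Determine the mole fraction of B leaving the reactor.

Conversion of E: E consumed = 0.83 × 501.4 = 416.2 kmol/h = 1ξ₁ + 2ξ₂.
Selectivity: 1ξ₁ / (2ξ₂) = 7.27 → ξ₁ = 14.54 ξ₂.
Substitute: (1·14.54 + 2) ξ₂ = 416.2 → ξ₂ = 25.16 kmol/h, ξ₁ = 365.8 kmol/h.
Outlet amounts (n = n₀ + Σ ν·ξ):
  E: 501.4 − 1(365.8) − 2(25.16) = 85.24
  B: 0 + 1(365.8) = 365.8
  G: 0 + 2(25.16) = 50.32
Total out = 501.4 kmol/h; y_B = 365.8 / 501.4 = 0.7296.

0.73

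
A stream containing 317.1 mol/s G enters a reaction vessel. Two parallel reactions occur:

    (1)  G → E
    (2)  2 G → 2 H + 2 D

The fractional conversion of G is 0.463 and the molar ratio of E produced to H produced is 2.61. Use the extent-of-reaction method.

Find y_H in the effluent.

0.114

Conversion of G: G consumed = 0.463 × 317.1 = 146.8 mol/s = 1ξ₁ + 2ξ₂.
Selectivity: 1ξ₁ / (2ξ₂) = 2.61 → ξ₁ = 5.22 ξ₂.
Substitute: (1·5.22 + 2) ξ₂ = 146.8 → ξ₂ = 20.33 mol/s, ξ₁ = 106.1 mol/s.
Outlet amounts (n = n₀ + Σ ν·ξ):
  G: 317.1 − 1(106.1) − 2(20.33) = 170.3
  E: 0 + 1(106.1) = 106.1
  H: 0 + 2(20.33) = 40.67
  D: 0 + 2(20.33) = 40.67
Total out = 357.8 mol/s; y_H = 40.67 / 357.8 = 0.1137.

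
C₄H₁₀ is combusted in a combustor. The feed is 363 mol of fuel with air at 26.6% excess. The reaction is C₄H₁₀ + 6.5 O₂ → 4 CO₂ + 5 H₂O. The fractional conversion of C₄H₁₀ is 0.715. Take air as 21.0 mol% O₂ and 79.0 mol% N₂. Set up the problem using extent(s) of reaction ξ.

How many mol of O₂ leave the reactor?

Stoichiometric O₂ = 6.5 × 363 = 2360 mol; O₂ fed = 2360 × 1.266 = 2987 mol.
N₂ fed = 2987 × 79/21 = 11240 mol.
Fuel reacted = 0.715 × 363 → ξ = 259.5 mol.
Outlet (n = n₀ + ν ξ):
  C₄H₁₀: 363 − 1(259.5) = 103.5
  O₂: 2987 − 6.5(259.5) = 1300
  N₂: 11240 (inert)
  CO₂: 0 + 4(259.5) = 1038
  H₂O: 0 + 5(259.5) = 1298

1300 mol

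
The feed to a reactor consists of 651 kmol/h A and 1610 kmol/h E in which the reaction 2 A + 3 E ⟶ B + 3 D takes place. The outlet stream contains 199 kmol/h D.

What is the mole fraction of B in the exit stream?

For D: n = n₀ + 3ξ → 199 = 0 + 3ξ, giving ξ = 66.33 kmol/h.
Outlet amounts (n = n₀ + ν ξ):
  A: 651 − 2(66.33) = 518.3
  E: 1610 − 3(66.33) = 1411
  B: 0 + 1(66.33) = 66.33
  D: 0 + 3(66.33) = 199
Total out = 2195 kmol/h; y_B = 66.33 / 2195 = 0.03022.

0.0302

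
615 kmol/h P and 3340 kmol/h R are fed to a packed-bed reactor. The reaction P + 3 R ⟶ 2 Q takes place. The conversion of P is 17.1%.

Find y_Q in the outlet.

P reacted = 0.171 × 615 = 105.2 kmol/h; ν_P = −1, so ξ = 105.2/1 = 105.2 kmol/h.
Outlet amounts (n = n₀ + ν ξ):
  P: 615 − 1(105.2) = 509.8
  R: 3340 − 3(105.2) = 3025
  Q: 0 + 2(105.2) = 210.3
Total out = 3745 kmol/h; y_Q = 210.3 / 3745 = 0.05617.

0.0562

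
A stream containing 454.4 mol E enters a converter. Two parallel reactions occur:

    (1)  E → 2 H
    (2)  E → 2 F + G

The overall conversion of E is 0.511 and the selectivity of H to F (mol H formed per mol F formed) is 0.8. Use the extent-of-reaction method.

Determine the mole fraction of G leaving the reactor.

0.158

Conversion of E: E consumed = 0.511 × 454.4 = 232.2 mol = 1ξ₁ + 1ξ₂.
Selectivity: 2ξ₁ / (2ξ₂) = 0.8 → ξ₁ = 0.8 ξ₂.
Substitute: (1·0.8 + 1) ξ₂ = 232.2 → ξ₂ = 129 mol, ξ₁ = 103.2 mol.
Outlet amounts (n = n₀ + Σ ν·ξ):
  E: 454.4 − 1(103.2) − 1(129) = 222.2
  H: 0 + 2(103.2) = 206.4
  F: 0 + 2(129) = 258
  G: 0 + 1(129) = 129
Total out = 815.6 mol; y_G = 129 / 815.6 = 0.1582.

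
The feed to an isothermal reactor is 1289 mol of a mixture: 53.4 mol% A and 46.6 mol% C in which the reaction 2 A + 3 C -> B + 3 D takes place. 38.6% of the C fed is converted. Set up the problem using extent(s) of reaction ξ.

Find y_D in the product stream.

C reacted = 0.386 × 600.7 = 231.9 mol; ν_C = −3, so ξ = 231.9/3 = 77.29 mol.
Outlet amounts (n = n₀ + ν ξ):
  A: 688.3 − 2(77.29) = 533.8
  C: 600.7 − 3(77.29) = 368.8
  B: 0 + 1(77.29) = 77.29
  D: 0 + 3(77.29) = 231.9
Total out = 1212 mol; y_D = 231.9 / 1212 = 0.1913.

0.191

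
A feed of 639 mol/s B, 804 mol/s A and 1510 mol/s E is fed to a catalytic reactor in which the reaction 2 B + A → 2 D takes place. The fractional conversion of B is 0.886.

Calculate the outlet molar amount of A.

521 mol/s

B reacted = 0.886 × 639 = 566.2 mol/s; ν_B = −2, so ξ = 566.2/2 = 283.1 mol/s.
Outlet amounts (n = n₀ + ν ξ):
  B: 639 − 2(283.1) = 72.85
  A: 804 − 1(283.1) = 520.9
  D: 0 + 2(283.1) = 566.2
  E: 1510 (inert)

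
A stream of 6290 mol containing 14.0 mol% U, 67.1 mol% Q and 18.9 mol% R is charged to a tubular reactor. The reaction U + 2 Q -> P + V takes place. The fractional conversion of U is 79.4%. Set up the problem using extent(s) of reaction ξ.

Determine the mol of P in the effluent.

699 mol

U reacted = 0.794 × 880.6 = 699.2 mol; ν_U = −1, so ξ = 699.2/1 = 699.2 mol.
Outlet amounts (n = n₀ + ν ξ):
  U: 880.6 − 1(699.2) = 181.4
  Q: 4221 − 2(699.2) = 2822
  P: 0 + 1(699.2) = 699.2
  V: 0 + 1(699.2) = 699.2
  R: 1189 (inert)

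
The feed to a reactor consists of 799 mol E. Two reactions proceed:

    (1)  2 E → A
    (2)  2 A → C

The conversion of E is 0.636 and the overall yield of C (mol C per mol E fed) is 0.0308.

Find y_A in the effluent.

0.394

Conversion of E: E consumed = 2ξ₁ = 0.636 × 799 → ξ₁ = 254.1 mol.
Yield of C: 1ξ₂ / 799 = 0.0308 → ξ₂ = 24.61 mol.
Outlet amounts (n = n₀ + Σ ν·ξ):
  E: 799 − 2(254.1) = 290.8
  A: 0 + 1(254.1) − 2(24.61) = 204.9
  C: 0 + 1(24.61) = 24.61
Total out = 520.3 mol; y_A = 204.9 / 520.3 = 0.3937.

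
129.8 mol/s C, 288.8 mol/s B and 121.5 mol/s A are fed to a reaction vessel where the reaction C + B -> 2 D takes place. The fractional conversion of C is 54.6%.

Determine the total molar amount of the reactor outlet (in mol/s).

540 mol/s

C reacted = 0.546 × 129.8 = 70.87 mol/s; ν_C = −1, so ξ = 70.87/1 = 70.87 mol/s.
Outlet amounts (n = n₀ + ν ξ):
  C: 129.8 − 1(70.87) = 58.93
  B: 288.8 − 1(70.87) = 217.9
  D: 0 + 2(70.87) = 141.7
  A: 121.5 (inert)
Total out = 58.93 + 217.9 + 141.7 + 121.5 = 540.1 mol/s.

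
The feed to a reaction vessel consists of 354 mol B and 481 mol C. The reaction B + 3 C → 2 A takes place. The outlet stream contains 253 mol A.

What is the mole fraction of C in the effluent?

For A: n = n₀ + 2ξ → 253 = 0 + 2ξ, giving ξ = 126.5 mol.
Outlet amounts (n = n₀ + ν ξ):
  B: 354 − 1(126.5) = 227.5
  C: 481 − 3(126.5) = 101.5
  A: 0 + 2(126.5) = 253
Total out = 582 mol; y_C = 101.5 / 582 = 0.1744.

0.174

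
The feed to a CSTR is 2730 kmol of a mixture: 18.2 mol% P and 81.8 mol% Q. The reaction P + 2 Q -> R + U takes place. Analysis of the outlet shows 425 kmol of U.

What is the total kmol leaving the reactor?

For U: n = n₀ + 1ξ → 425 = 0 + 1ξ, giving ξ = 425 kmol.
Outlet amounts (n = n₀ + ν ξ):
  P: 496.9 − 1(425) = 71.86
  Q: 2233 − 2(425) = 1383
  R: 0 + 1(425) = 425
  U: 0 + 1(425) = 425
Total out = 71.86 + 1383 + 425 + 425 = 2305 kmol.

2300 kmol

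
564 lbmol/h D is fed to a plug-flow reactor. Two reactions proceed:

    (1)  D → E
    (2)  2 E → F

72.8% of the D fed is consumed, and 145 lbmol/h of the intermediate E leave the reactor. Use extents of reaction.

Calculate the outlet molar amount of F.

133 lbmol/h

Conversion of D: D consumed = 1ξ₁ = 0.728 × 564 → ξ₁ = 410.6 lbmol/h.
E balance: n_E = 0 + 1ξ₁ − 2ξ₂ = 145 → ξ₂ = (1·410.6 − 145)/2 = 132.8 lbmol/h.
Outlet amounts (n = n₀ + Σ ν·ξ):
  D: 564 − 1(410.6) = 153.4
  E: 0 + 1(410.6) − 2(132.8) = 145
  F: 0 + 1(132.8) = 132.8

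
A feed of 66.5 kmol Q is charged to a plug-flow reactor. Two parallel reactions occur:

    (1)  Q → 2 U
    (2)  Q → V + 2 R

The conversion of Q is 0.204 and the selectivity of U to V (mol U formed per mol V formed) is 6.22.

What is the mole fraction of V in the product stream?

Conversion of Q: Q consumed = 0.204 × 66.5 = 13.57 kmol = 1ξ₁ + 1ξ₂.
Selectivity: 2ξ₁ / (1ξ₂) = 6.22 → ξ₁ = 3.11 ξ₂.
Substitute: (1·3.11 + 1) ξ₂ = 13.57 → ξ₂ = 3.301 kmol, ξ₁ = 10.27 kmol.
Outlet amounts (n = n₀ + Σ ν·ξ):
  Q: 66.5 − 1(10.27) − 1(3.301) = 52.93
  U: 0 + 2(10.27) = 20.53
  V: 0 + 1(3.301) = 3.301
  R: 0 + 2(3.301) = 6.601
Total out = 83.37 kmol; y_V = 3.301 / 83.37 = 0.03959.

0.0396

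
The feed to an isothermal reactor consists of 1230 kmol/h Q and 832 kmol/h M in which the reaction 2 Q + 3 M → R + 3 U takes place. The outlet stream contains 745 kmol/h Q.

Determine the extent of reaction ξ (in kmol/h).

ξ = 242 kmol/h

For Q: n = n₀ − 2ξ → 745 = 1230 − 2ξ, giving ξ = 242.5 kmol/h.
Outlet amounts (n = n₀ + ν ξ):
  Q: 1230 − 2(242.5) = 745
  M: 832 − 3(242.5) = 104.5
  R: 0 + 1(242.5) = 242.5
  U: 0 + 3(242.5) = 727.5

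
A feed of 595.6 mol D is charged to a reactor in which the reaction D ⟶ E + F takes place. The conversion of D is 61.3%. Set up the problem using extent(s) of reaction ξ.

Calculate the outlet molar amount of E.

D reacted = 0.613 × 595.6 = 365.1 mol; ν_D = −1, so ξ = 365.1/1 = 365.1 mol.
Outlet amounts (n = n₀ + ν ξ):
  D: 595.6 − 1(365.1) = 230.5
  E: 0 + 1(365.1) = 365.1
  F: 0 + 1(365.1) = 365.1

365 mol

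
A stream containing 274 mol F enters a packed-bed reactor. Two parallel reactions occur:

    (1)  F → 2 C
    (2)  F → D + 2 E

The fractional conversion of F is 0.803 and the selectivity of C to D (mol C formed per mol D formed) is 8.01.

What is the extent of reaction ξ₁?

Conversion of F: F consumed = 0.803 × 274 = 220 mol = 1ξ₁ + 1ξ₂.
Selectivity: 2ξ₁ / (1ξ₂) = 8.01 → ξ₁ = 4.005 ξ₂.
Substitute: (1·4.005 + 1) ξ₂ = 220 → ξ₂ = 43.96 mol, ξ₁ = 176.1 mol.
Outlet amounts (n = n₀ + Σ ν·ξ):
  F: 274 − 1(176.1) − 1(43.96) = 53.98
  C: 0 + 2(176.1) = 352.1
  D: 0 + 1(43.96) = 43.96
  E: 0 + 2(43.96) = 87.92

ξ₁ = 176 mol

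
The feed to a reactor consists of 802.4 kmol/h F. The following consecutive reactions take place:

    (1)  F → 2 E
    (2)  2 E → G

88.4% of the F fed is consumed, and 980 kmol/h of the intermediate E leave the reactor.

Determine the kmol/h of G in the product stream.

Conversion of F: F consumed = 1ξ₁ = 0.884 × 802.4 → ξ₁ = 709.3 kmol/h.
E balance: n_E = 0 + 2ξ₁ − 2ξ₂ = 980 → ξ₂ = (2·709.3 − 980)/2 = 219.3 kmol/h.
Outlet amounts (n = n₀ + Σ ν·ξ):
  F: 802.4 − 1(709.3) = 93.08
  E: 0 + 2(709.3) − 2(219.3) = 980
  G: 0 + 1(219.3) = 219.3

219 kmol/h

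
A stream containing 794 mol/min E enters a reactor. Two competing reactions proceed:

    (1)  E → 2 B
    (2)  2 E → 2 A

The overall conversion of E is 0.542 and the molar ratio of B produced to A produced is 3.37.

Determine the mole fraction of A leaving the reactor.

Conversion of E: E consumed = 0.542 × 794 = 430.3 mol/min = 1ξ₁ + 2ξ₂.
Selectivity: 2ξ₁ / (2ξ₂) = 3.37 → ξ₁ = 3.37 ξ₂.
Substitute: (1·3.37 + 2) ξ₂ = 430.3 → ξ₂ = 80.14 mol/min, ξ₁ = 270.1 mol/min.
Outlet amounts (n = n₀ + Σ ν·ξ):
  E: 794 − 1(270.1) − 2(80.14) = 363.7
  B: 0 + 2(270.1) = 540.1
  A: 0 + 2(80.14) = 160.3
Total out = 1064 mol/min; y_A = 160.3 / 1064 = 0.1506.

0.151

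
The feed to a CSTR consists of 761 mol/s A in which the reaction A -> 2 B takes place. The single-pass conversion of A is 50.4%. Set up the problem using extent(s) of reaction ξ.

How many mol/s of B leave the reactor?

A reacted = 0.504 × 761 = 383.5 mol/s; ν_A = −1, so ξ = 383.5/1 = 383.5 mol/s.
Outlet amounts (n = n₀ + ν ξ):
  A: 761 − 1(383.5) = 377.5
  B: 0 + 2(383.5) = 767.1

767 mol/s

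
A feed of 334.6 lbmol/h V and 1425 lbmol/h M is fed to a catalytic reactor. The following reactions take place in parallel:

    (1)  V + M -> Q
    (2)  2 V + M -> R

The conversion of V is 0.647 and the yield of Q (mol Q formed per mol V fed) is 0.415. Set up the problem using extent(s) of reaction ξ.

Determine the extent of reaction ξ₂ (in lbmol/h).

Yield of Q: 1ξ₁ / 334.6 = 0.415 → ξ₁ = 138.9 lbmol/h.
Conversion of V: 1ξ₁ + 2ξ₂ = 0.647 × 334.6 = 216.5 → ξ₂ = 38.81 lbmol/h.
Outlet amounts (n = n₀ + Σ ν·ξ):
  V: 334.6 − 1(138.9) − 2(38.81) = 118.1
  M: 1425 − 1(138.9) − 1(38.81) = 1247
  Q: 0 + 1(138.9) = 138.9
  R: 0 + 1(38.81) = 38.81

ξ₂ = 38.8 lbmol/h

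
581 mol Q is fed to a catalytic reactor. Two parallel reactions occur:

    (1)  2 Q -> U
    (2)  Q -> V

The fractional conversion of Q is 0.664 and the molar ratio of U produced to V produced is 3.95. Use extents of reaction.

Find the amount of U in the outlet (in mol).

Conversion of Q: Q consumed = 0.664 × 581 = 385.8 mol = 2ξ₁ + 1ξ₂.
Selectivity: 1ξ₁ / (1ξ₂) = 3.95 → ξ₁ = 3.95 ξ₂.
Substitute: (2·3.95 + 1) ξ₂ = 385.8 → ξ₂ = 43.35 mol, ξ₁ = 171.2 mol.
Outlet amounts (n = n₀ + Σ ν·ξ):
  Q: 581 − 2(171.2) − 1(43.35) = 195.2
  U: 0 + 1(171.2) = 171.2
  V: 0 + 1(43.35) = 43.35

171 mol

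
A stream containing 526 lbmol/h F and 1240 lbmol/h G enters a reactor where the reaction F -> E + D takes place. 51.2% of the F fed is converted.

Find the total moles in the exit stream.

F reacted = 0.512 × 526 = 269.3 lbmol/h; ν_F = −1, so ξ = 269.3/1 = 269.3 lbmol/h.
Outlet amounts (n = n₀ + ν ξ):
  F: 526 − 1(269.3) = 256.7
  E: 0 + 1(269.3) = 269.3
  D: 0 + 1(269.3) = 269.3
  G: 1240 (inert)
Total out = 256.7 + 269.3 + 269.3 + 1240 = 2035 lbmol/h.

2040 lbmol/h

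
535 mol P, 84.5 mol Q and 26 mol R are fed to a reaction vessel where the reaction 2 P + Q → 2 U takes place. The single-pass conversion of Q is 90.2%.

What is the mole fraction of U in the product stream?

Q reacted = 0.902 × 84.5 = 76.22 mol; ν_Q = −1, so ξ = 76.22/1 = 76.22 mol.
Outlet amounts (n = n₀ + ν ξ):
  P: 535 − 2(76.22) = 382.6
  Q: 84.5 − 1(76.22) = 8.281
  U: 0 + 2(76.22) = 152.4
  R: 26 (inert)
Total out = 569.3 mol; y_U = 152.4 / 569.3 = 0.2678.

0.268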